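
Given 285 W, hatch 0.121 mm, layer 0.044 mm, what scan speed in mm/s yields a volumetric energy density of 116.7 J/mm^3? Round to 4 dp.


v = 285 / (116.7*0.121*0.044) = 458.7076 mm/s


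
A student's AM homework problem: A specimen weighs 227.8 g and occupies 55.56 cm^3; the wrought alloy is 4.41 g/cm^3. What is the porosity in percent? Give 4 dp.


rho_part = 227.8 / 55.56 = 4.10007199 g/cm^3
Porosity = (1 - 4.10007199/4.41)*100 = 7.0278 %


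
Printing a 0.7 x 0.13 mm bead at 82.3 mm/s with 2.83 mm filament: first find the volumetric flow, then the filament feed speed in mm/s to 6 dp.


Q = 0.7 * 0.13 * 82.3 = 7.4893 mm^3/s
A_fil = pi*(2.83/2)^2 = 6.29017535 mm^2
v_feed = 7.4893 / 6.29017535 = 1.190635 mm/s


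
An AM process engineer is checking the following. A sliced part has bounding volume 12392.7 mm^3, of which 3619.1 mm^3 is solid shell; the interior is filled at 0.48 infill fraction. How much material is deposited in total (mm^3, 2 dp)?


V_infill = (12392.7 - 3619.1) * 0.48 = 4211.33
V_total = 3619.1 + 4211.33 = 7830.43 mm^3


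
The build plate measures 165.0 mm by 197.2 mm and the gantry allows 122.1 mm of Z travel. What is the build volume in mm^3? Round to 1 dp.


V = 165.0 * 197.2 * 122.1 = 3972889.8 mm^3


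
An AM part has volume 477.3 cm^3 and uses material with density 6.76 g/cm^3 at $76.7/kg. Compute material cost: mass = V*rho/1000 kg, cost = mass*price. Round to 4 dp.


Mass = 477.3*6.76/1000 = 3.226548 kg
Cost = 3.226548 * 76.7 = 247.4762 $


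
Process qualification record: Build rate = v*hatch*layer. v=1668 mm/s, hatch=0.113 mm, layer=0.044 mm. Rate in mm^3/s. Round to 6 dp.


Rate = 1668 * 0.113 * 0.044 = 8.293296 mm^3/s


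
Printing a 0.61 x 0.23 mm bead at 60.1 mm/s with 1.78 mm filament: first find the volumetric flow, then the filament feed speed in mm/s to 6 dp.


Q = 0.61 * 0.23 * 60.1 = 8.43203 mm^3/s
A_fil = pi*(1.78/2)^2 = 2.48845554 mm^2
v_feed = 8.43203 / 2.48845554 = 3.388459 mm/s


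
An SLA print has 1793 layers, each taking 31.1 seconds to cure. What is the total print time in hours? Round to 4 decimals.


t = 1793 * 31.1 / 3600 = 15.4895 hrs


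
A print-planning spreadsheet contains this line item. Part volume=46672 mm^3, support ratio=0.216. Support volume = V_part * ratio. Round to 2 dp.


V_support = 46672 * 0.216 = 10081.15 mm^3


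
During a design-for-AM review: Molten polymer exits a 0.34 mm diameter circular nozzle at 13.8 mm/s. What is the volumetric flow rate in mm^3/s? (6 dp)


A = pi*(0.34/2)^2 = 0.09079203 mm^2
Q = 0.09079203 * 13.8 = 1.25293 mm^3/s


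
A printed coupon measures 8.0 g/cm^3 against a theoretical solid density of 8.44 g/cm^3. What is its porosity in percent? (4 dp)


Porosity = (1-8.0/8.44)*100 = 5.2133 %


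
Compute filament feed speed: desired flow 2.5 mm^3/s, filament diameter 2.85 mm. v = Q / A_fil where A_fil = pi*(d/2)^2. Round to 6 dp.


A = pi*(2.85/2)^2 = 6.379397
v = 2.5 / 6.379397 = 0.391887 mm/s


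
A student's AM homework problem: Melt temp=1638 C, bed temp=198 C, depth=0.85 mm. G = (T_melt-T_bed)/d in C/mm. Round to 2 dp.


G = (1638-198)/0.85 = 1694.12 C/mm


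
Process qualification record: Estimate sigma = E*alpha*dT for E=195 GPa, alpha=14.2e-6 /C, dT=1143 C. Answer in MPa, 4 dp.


sigma = 195*1000 * 14.2e-6 * 1143 = 3164.967 MPa


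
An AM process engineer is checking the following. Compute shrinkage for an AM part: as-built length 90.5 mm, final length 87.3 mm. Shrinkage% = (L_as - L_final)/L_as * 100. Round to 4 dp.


Shrinkage = ((90.5-87.3)/90.5)*100 = 3.5359 %


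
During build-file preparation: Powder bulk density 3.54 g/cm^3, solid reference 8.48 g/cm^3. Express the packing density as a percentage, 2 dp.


Packing = (3.54/8.48)*100 = 41.75 %


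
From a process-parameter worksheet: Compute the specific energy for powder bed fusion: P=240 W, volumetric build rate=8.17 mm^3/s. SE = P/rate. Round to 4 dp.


SE = 240 / 8.17 = 29.3758 J/mm^3


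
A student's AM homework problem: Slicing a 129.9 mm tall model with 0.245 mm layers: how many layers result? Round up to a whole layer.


Layers = ceil(129.9/0.245) = 531


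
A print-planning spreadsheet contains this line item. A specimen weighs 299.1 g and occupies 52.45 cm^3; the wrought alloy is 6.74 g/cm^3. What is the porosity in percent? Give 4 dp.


rho_part = 299.1 / 52.45 = 5.70257388 g/cm^3
Porosity = (1 - 5.70257388/6.74)*100 = 15.3921 %


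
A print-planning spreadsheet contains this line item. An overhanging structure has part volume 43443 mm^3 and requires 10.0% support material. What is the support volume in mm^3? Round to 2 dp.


V_support = 43443 * 0.1 = 4344.3 mm^3


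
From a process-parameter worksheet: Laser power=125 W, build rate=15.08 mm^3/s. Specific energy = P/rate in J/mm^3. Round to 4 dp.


SE = 125 / 15.08 = 8.2891 J/mm^3


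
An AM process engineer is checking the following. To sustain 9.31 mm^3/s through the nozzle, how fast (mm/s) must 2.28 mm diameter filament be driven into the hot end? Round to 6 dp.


A = pi*(2.28/2)^2 = 4.082814
v = 9.31 / 4.082814 = 2.28029 mm/s


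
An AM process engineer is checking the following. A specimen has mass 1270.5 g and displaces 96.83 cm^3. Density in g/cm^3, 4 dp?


rho = 1270.5 / 96.83 = 13.1209 g/cm^3


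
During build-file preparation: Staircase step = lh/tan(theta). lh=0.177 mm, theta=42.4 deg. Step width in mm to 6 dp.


step = 0.177 / tan(42.4) = 0.19384 mm


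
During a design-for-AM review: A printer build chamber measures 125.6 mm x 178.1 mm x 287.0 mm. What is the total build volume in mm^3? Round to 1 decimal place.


V = 125.6 * 178.1 * 287.0 = 6420006.3 mm^3


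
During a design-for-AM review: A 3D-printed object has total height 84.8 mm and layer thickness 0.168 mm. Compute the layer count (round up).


Layers = ceil(84.8/0.168) = 505


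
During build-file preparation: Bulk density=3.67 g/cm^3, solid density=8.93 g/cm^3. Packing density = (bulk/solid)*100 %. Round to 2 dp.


Packing = (3.67/8.93)*100 = 41.1 %


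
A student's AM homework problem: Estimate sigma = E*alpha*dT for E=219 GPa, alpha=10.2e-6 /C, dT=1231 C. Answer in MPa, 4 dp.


sigma = 219*1000 * 10.2e-6 * 1231 = 2749.8078 MPa


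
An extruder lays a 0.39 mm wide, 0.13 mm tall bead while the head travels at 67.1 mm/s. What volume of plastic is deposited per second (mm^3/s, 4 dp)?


Rate = 0.39 * 0.13 * 67.1 = 3.402 mm^3/s


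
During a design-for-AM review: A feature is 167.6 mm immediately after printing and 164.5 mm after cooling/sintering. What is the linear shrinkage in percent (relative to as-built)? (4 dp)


Shrinkage = ((167.6-164.5)/167.6)*100 = 1.8496 %


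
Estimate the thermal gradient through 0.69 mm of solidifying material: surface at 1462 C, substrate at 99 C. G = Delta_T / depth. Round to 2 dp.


G = (1462-99)/0.69 = 1975.36 C/mm


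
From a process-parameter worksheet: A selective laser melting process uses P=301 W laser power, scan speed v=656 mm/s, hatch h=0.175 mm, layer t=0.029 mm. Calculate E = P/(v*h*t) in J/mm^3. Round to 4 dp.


E = 301 / (656*0.175*0.029) = 90.4121 J/mm^3


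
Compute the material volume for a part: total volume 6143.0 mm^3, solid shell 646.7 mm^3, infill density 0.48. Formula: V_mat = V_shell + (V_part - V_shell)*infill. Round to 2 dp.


V_infill = (6143.0 - 646.7) * 0.48 = 2638.22
V_total = 646.7 + 2638.22 = 3284.92 mm^3


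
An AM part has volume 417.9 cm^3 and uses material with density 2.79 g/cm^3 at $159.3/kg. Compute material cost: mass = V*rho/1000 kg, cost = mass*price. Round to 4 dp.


Mass = 417.9*2.79/1000 = 1.165941 kg
Cost = 1.165941 * 159.3 = 185.7344 $


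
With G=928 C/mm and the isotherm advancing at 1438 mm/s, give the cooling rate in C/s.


CR = 928 * 1438 = 1334464 C/s


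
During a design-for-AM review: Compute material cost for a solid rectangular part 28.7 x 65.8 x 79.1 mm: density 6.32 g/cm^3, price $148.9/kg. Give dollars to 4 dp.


V = 28.7 * 65.8 * 79.1 = 149377.186 mm^3 = 149.377186 cm^3
Mass = 149.377186 * 6.32 / 1000 = 0.94406382 kg
Cost = 0.94406382 * 148.9 = 140.5711 $


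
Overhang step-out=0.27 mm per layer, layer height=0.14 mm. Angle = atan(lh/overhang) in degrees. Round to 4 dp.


angle = atan(0.14/0.27) = 27.4076 degrees


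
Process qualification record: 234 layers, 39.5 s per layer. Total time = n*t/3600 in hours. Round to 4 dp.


t = 234 * 39.5 / 3600 = 2.5675 hrs


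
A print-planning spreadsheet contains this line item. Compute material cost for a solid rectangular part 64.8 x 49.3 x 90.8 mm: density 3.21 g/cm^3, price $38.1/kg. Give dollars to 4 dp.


V = 64.8 * 49.3 * 90.8 = 290073.312 mm^3 = 290.073312 cm^3
Mass = 290.073312 * 3.21 / 1000 = 0.93113533 kg
Cost = 0.93113533 * 38.1 = 35.4763 $


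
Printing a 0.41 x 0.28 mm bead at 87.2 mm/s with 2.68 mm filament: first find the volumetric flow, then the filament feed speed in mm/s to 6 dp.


Q = 0.41 * 0.28 * 87.2 = 10.01056 mm^3/s
A_fil = pi*(2.68/2)^2 = 5.64104377 mm^2
v_feed = 10.01056 / 5.64104377 = 1.774594 mm/s


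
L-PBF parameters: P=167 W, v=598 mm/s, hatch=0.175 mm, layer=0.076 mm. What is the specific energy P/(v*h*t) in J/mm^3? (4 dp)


Build rate = 598 * 0.175 * 0.076 = 7.9534 mm^3/s
SE = 167 / 7.9534 = 20.9973 J/mm^3


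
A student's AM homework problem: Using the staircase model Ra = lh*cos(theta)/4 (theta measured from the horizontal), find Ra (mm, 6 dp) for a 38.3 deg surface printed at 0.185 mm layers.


Ra = 0.185 * cos(38.3) / 4 = 0.036296 mm


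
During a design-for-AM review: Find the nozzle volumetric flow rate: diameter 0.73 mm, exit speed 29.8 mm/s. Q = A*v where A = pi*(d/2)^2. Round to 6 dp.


A = pi*(0.73/2)^2 = 0.41853868 mm^2
Q = 0.41853868 * 29.8 = 12.472453 mm^3/s


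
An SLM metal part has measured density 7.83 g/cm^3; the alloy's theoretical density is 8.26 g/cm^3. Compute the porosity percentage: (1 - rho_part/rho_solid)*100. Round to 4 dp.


Porosity = (1-7.83/8.26)*100 = 5.2058 %


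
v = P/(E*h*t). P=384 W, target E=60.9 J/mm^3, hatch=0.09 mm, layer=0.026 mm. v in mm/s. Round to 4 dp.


v = 384 / (60.9*0.09*0.026) = 2694.6234 mm/s


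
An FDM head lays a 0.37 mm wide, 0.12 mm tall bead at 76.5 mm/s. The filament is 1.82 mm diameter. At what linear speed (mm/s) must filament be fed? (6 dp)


Q = 0.37 * 0.12 * 76.5 = 3.3966 mm^3/s
A_fil = pi*(1.82/2)^2 = 2.60155288 mm^2
v_feed = 3.3966 / 2.60155288 = 1.305605 mm/s


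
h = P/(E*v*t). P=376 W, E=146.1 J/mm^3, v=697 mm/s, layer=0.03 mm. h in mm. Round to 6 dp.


h = 376 / (146.1*697*0.03) = 0.123079 mm


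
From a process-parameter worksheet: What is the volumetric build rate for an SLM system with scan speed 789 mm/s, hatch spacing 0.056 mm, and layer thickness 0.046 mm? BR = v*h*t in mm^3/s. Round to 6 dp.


Rate = 789 * 0.056 * 0.046 = 2.032464 mm^3/s


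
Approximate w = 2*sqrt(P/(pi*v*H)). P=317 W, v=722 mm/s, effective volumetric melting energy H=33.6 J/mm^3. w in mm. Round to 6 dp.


w = 2*sqrt(317/(pi*722*33.6)) = 0.128987 mm


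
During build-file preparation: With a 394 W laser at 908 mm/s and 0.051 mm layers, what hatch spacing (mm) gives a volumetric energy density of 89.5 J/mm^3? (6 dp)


h = 394 / (89.5*908*0.051) = 0.095064 mm


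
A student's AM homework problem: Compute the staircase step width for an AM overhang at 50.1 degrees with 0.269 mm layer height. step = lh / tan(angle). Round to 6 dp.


step = 0.269 / tan(50.1) = 0.224919 mm


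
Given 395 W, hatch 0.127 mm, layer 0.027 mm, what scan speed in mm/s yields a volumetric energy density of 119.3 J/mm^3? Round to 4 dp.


v = 395 / (119.3*0.127*0.027) = 965.582 mm/s


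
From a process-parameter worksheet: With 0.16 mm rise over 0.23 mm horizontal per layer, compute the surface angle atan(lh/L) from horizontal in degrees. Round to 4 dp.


angle = atan(0.16/0.23) = 34.8245 degrees


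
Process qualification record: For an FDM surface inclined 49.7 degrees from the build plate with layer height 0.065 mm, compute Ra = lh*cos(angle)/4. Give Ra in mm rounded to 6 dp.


Ra = 0.065 * cos(49.7) / 4 = 0.01051 mm


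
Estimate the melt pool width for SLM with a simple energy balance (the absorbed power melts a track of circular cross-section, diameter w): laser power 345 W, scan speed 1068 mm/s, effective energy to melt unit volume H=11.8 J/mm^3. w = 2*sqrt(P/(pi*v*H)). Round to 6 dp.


w = 2*sqrt(345/(pi*1068*11.8)) = 0.186697 mm


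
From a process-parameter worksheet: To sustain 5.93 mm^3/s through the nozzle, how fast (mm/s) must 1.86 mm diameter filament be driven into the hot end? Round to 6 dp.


A = pi*(1.86/2)^2 = 2.717163
v = 5.93 / 2.717163 = 2.182423 mm/s


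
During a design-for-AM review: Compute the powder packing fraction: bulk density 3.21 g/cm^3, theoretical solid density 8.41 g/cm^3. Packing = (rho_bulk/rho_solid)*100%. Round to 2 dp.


Packing = (3.21/8.41)*100 = 38.17 %


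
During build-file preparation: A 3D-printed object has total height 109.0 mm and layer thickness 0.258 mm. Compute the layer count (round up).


Layers = ceil(109.0/0.258) = 423


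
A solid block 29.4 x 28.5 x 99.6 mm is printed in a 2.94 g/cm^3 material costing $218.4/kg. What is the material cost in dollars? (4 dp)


V = 29.4 * 28.5 * 99.6 = 83454.84 mm^3 = 83.45484 cm^3
Mass = 83.45484 * 2.94 / 1000 = 0.24535723 kg
Cost = 0.24535723 * 218.4 = 53.586 $


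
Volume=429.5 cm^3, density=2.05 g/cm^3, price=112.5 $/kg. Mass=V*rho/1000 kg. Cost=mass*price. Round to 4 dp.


Mass = 429.5*2.05/1000 = 0.880475 kg
Cost = 0.880475 * 112.5 = 99.0534 $


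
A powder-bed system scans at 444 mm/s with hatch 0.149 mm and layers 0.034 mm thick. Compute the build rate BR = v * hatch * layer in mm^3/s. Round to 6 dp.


Rate = 444 * 0.149 * 0.034 = 2.249304 mm^3/s


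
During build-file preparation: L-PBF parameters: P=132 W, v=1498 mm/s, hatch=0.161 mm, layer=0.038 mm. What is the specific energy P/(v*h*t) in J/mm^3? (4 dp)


Build rate = 1498 * 0.161 * 0.038 = 9.164764 mm^3/s
SE = 132 / 9.164764 = 14.403 J/mm^3


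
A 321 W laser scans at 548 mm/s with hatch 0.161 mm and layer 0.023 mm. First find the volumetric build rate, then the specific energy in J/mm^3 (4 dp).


Build rate = 548 * 0.161 * 0.023 = 2.029244 mm^3/s
SE = 321 / 2.029244 = 158.187 J/mm^3


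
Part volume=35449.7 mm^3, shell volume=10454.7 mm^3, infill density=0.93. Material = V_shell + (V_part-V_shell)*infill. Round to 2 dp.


V_infill = (35449.7 - 10454.7) * 0.93 = 23245.35
V_total = 10454.7 + 23245.35 = 33700.05 mm^3


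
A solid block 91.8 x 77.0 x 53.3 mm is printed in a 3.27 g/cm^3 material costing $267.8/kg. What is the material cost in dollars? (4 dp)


V = 91.8 * 77.0 * 53.3 = 376756.38 mm^3 = 376.75638 cm^3
Mass = 376.75638 * 3.27 / 1000 = 1.23199336 kg
Cost = 1.23199336 * 267.8 = 329.9278 $


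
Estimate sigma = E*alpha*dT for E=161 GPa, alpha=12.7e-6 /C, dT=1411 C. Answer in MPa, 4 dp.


sigma = 161*1000 * 12.7e-6 * 1411 = 2885.0717 MPa


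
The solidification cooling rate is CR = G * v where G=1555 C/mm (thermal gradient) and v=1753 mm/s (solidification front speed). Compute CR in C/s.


CR = 1555 * 1753 = 2725915 C/s


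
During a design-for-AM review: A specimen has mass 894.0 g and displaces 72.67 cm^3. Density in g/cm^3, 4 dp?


rho = 894.0 / 72.67 = 12.3022 g/cm^3


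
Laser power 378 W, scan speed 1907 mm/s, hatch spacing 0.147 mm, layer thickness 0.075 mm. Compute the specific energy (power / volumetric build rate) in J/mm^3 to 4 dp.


Build rate = 1907 * 0.147 * 0.075 = 21.024675 mm^3/s
SE = 378 / 21.024675 = 17.9789 J/mm^3


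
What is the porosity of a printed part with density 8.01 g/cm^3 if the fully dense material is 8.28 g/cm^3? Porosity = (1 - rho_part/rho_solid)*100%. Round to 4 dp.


Porosity = (1-8.01/8.28)*100 = 3.2609 %


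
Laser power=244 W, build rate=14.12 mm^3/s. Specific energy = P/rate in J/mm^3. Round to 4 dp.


SE = 244 / 14.12 = 17.2805 J/mm^3


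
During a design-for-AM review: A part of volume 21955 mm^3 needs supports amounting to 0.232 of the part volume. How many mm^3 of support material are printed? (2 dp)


V_support = 21955 * 0.232 = 5093.56 mm^3


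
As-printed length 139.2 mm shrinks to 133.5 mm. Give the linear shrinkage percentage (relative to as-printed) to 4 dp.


Shrinkage = ((139.2-133.5)/139.2)*100 = 4.0948 %


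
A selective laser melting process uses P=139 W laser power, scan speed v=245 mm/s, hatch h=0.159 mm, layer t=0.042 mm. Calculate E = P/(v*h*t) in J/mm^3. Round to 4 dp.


E = 139 / (245*0.159*0.042) = 84.9576 J/mm^3


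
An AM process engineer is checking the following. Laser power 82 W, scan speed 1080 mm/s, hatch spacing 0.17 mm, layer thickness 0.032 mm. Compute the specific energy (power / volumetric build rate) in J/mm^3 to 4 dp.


Build rate = 1080 * 0.17 * 0.032 = 5.8752 mm^3/s
SE = 82 / 5.8752 = 13.957 J/mm^3


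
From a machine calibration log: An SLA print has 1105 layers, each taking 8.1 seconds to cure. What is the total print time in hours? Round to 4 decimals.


t = 1105 * 8.1 / 3600 = 2.4863 hrs


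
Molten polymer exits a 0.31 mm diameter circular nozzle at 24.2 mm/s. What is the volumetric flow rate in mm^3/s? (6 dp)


A = pi*(0.31/2)^2 = 0.07547676 mm^2
Q = 0.07547676 * 24.2 = 1.826538 mm^3/s


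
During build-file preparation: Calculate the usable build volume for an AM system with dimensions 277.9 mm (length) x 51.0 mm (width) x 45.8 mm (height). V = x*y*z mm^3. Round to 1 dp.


V = 277.9 * 51.0 * 45.8 = 649118.8 mm^3


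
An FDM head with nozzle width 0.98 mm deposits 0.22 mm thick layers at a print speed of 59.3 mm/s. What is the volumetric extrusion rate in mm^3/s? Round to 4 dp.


Rate = 0.98 * 0.22 * 59.3 = 12.7851 mm^3/s


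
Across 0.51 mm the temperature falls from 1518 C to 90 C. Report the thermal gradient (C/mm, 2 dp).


G = (1518-90)/0.51 = 2800.0 C/mm


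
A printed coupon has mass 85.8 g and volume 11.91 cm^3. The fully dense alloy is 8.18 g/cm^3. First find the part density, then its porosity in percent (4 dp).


rho_part = 85.8 / 11.91 = 7.20403023 g/cm^3
Porosity = (1 - 7.20403023/8.18)*100 = 11.9312 %


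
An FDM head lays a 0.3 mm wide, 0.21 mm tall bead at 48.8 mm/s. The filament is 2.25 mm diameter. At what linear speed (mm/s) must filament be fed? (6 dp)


Q = 0.3 * 0.21 * 48.8 = 3.0744 mm^3/s
A_fil = pi*(2.25/2)^2 = 3.9760782 mm^2
v_feed = 3.0744 / 3.9760782 = 0.773224 mm/s


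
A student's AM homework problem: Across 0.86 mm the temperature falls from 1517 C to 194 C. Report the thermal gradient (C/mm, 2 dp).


G = (1517-194)/0.86 = 1538.37 C/mm


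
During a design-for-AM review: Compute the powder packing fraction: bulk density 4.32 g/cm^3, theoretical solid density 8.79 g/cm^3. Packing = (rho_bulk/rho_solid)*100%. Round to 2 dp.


Packing = (4.32/8.79)*100 = 49.15 %


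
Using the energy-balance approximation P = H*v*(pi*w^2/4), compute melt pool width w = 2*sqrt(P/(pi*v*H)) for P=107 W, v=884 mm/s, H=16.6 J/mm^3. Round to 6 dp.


w = 2*sqrt(107/(pi*884*16.6)) = 0.096353 mm


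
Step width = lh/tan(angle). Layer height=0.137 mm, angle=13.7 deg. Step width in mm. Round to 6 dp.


step = 0.137 / tan(13.7) = 0.561997 mm


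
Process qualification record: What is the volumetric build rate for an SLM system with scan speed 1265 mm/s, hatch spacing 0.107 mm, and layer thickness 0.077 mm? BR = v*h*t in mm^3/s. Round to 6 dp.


Rate = 1265 * 0.107 * 0.077 = 10.422335 mm^3/s


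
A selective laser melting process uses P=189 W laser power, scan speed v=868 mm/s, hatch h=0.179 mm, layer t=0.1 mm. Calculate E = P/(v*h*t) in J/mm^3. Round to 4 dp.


E = 189 / (868*0.179*0.1) = 12.1644 J/mm^3


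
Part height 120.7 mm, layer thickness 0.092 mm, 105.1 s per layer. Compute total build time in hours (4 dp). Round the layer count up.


Layers = ceil(120.7/0.092) = 1312
t = 1312 * 105.1 / 3600 = 38.3031 hrs


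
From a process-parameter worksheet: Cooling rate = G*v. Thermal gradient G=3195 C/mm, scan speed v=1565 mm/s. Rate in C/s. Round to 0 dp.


CR = 3195 * 1565 = 5000175 C/s


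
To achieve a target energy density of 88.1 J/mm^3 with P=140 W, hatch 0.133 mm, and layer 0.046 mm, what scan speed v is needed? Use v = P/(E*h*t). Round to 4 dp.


v = 140 / (88.1*0.133*0.046) = 259.7423 mm/s


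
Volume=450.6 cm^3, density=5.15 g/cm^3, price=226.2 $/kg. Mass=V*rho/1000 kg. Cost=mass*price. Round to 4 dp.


Mass = 450.6*5.15/1000 = 2.32059 kg
Cost = 2.32059 * 226.2 = 524.9175 $


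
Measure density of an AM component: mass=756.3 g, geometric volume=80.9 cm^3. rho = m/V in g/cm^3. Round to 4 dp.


rho = 756.3 / 80.9 = 9.3486 g/cm^3


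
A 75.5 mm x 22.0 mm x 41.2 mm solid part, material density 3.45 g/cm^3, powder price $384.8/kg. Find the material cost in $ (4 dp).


V = 75.5 * 22.0 * 41.2 = 68433.2 mm^3 = 68.4332 cm^3
Mass = 68.4332 * 3.45 / 1000 = 0.23609454 kg
Cost = 0.23609454 * 384.8 = 90.8492 $


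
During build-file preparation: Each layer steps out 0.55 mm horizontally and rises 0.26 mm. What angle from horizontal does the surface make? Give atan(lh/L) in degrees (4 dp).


angle = atan(0.26/0.55) = 25.3014 degrees


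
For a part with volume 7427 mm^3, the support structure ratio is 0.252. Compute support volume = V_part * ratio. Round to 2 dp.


V_support = 7427 * 0.252 = 1871.6 mm^3


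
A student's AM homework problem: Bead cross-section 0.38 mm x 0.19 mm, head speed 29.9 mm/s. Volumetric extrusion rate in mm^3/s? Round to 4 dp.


Rate = 0.38 * 0.19 * 29.9 = 2.1588 mm^3/s


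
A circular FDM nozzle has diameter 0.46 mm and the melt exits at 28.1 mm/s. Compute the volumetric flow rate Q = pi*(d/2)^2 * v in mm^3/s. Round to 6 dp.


A = pi*(0.46/2)^2 = 0.16619025 mm^2
Q = 0.16619025 * 28.1 = 4.669946 mm^3/s


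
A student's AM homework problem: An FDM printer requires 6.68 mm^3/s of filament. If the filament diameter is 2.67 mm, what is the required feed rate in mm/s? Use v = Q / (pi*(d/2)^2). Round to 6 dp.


A = pi*(2.67/2)^2 = 5.599025
v = 6.68 / 5.599025 = 1.193065 mm/s


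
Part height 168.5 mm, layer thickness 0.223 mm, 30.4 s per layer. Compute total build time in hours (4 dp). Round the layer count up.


Layers = ceil(168.5/0.223) = 756
t = 756 * 30.4 / 3600 = 6.384 hrs


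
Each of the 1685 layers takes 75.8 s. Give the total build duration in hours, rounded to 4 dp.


t = 1685 * 75.8 / 3600 = 35.4786 hrs


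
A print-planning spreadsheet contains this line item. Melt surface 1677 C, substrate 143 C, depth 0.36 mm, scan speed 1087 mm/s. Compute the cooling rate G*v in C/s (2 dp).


G = (1677-143)/0.36 = 4261.11111111 C/mm
CR = 4261.11111111 * 1087 = 4631827.78 C/s


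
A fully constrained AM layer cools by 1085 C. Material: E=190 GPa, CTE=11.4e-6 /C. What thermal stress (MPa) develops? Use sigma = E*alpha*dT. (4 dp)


sigma = 190*1000 * 11.4e-6 * 1085 = 2350.11 MPa


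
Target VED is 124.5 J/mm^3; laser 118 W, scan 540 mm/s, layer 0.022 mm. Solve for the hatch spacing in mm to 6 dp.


h = 118 / (124.5*540*0.022) = 0.07978 mm


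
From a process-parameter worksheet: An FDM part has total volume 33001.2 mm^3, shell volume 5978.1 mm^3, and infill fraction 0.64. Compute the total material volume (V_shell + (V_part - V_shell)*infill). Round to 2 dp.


V_infill = (33001.2 - 5978.1) * 0.64 = 17294.78
V_total = 5978.1 + 17294.78 = 23272.88 mm^3


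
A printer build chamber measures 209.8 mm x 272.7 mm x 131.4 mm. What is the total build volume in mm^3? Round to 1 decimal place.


V = 209.8 * 272.7 * 131.4 = 7517717.2 mm^3


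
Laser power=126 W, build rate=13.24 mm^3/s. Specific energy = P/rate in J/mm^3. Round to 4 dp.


SE = 126 / 13.24 = 9.5166 J/mm^3


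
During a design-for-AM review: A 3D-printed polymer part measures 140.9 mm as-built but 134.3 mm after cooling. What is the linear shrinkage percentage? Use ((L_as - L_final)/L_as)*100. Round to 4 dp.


Shrinkage = ((140.9-134.3)/140.9)*100 = 4.6842 %


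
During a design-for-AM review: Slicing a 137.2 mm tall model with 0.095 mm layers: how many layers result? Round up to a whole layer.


Layers = ceil(137.2/0.095) = 1445


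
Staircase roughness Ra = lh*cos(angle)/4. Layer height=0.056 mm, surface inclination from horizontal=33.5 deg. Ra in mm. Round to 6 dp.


Ra = 0.056 * cos(33.5) / 4 = 0.011674 mm


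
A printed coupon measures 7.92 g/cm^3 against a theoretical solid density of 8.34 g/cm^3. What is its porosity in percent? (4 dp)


Porosity = (1-7.92/8.34)*100 = 5.036 %


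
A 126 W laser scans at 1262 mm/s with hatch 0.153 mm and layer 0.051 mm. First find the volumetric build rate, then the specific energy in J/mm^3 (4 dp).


Build rate = 1262 * 0.153 * 0.051 = 9.847386 mm^3/s
SE = 126 / 9.847386 = 12.7953 J/mm^3


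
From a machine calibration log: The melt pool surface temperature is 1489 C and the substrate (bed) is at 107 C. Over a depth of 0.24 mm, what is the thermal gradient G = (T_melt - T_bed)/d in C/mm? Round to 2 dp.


G = (1489-107)/0.24 = 5758.33 C/mm


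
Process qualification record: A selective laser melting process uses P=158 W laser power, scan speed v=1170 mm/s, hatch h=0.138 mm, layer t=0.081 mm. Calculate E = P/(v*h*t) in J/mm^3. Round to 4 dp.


E = 158 / (1170*0.138*0.081) = 12.0811 J/mm^3


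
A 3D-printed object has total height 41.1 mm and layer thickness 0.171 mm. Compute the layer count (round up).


Layers = ceil(41.1/0.171) = 241


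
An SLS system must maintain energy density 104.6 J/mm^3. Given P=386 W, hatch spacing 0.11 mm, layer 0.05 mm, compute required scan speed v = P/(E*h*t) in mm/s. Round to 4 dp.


v = 386 / (104.6*0.11*0.05) = 670.9543 mm/s


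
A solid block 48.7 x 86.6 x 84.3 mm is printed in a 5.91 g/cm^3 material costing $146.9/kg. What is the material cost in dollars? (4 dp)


V = 48.7 * 86.6 * 84.3 = 355528.506 mm^3 = 355.528506 cm^3
Mass = 355.528506 * 5.91 / 1000 = 2.10117347 kg
Cost = 2.10117347 * 146.9 = 308.6624 $


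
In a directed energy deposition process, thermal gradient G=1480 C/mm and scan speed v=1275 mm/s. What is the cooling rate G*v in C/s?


CR = 1480 * 1275 = 1887000 C/s


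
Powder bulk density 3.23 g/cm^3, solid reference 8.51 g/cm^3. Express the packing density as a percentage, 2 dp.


Packing = (3.23/8.51)*100 = 37.96 %


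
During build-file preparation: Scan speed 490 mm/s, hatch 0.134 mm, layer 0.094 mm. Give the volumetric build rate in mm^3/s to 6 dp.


Rate = 490 * 0.134 * 0.094 = 6.17204 mm^3/s


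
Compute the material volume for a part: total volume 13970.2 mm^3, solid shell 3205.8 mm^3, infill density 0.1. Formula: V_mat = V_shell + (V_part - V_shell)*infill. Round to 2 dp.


V_infill = (13970.2 - 3205.8) * 0.1 = 1076.44
V_total = 3205.8 + 1076.44 = 4282.24 mm^3


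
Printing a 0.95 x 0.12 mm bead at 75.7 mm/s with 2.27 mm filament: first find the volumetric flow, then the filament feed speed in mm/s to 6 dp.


Q = 0.95 * 0.12 * 75.7 = 8.6298 mm^3/s
A_fil = pi*(2.27/2)^2 = 4.0470782 mm^2
v_feed = 8.6298 / 4.0470782 = 2.132353 mm/s


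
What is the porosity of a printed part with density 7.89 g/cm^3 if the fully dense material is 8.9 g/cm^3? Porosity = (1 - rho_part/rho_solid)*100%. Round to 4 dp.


Porosity = (1-7.89/8.9)*100 = 11.3483 %


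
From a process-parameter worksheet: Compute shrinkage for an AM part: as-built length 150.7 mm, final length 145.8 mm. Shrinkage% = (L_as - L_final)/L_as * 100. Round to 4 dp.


Shrinkage = ((150.7-145.8)/150.7)*100 = 3.2515 %


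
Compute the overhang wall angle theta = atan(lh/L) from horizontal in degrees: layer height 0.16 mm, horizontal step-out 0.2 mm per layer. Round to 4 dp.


angle = atan(0.16/0.2) = 38.6598 degrees


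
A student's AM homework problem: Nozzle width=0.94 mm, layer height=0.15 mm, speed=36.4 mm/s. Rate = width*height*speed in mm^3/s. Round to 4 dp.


Rate = 0.94 * 0.15 * 36.4 = 5.1324 mm^3/s


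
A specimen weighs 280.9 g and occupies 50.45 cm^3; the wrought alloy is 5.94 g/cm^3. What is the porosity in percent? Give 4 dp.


rho_part = 280.9 / 50.45 = 5.567889 g/cm^3
Porosity = (1 - 5.567889/5.94)*100 = 6.2645 %


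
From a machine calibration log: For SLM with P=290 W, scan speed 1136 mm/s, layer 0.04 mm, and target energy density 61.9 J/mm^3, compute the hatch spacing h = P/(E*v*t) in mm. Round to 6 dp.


h = 290 / (61.9*1136*0.04) = 0.103102 mm


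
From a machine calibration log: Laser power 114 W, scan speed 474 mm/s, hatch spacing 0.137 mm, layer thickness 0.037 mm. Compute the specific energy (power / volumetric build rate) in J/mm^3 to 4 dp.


Build rate = 474 * 0.137 * 0.037 = 2.402706 mm^3/s
SE = 114 / 2.402706 = 47.4465 J/mm^3


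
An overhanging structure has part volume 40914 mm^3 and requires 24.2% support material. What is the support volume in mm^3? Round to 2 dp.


V_support = 40914 * 0.242 = 9901.19 mm^3


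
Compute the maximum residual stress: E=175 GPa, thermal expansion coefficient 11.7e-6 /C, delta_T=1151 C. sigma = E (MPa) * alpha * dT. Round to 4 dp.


sigma = 175*1000 * 11.7e-6 * 1151 = 2356.6725 MPa


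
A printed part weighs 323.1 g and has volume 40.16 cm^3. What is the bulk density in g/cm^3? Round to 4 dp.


rho = 323.1 / 40.16 = 8.0453 g/cm^3


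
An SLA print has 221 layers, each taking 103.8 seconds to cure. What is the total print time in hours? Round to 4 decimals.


t = 221 * 103.8 / 3600 = 6.3722 hrs


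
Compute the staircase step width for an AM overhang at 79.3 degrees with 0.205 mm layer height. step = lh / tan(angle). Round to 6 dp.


step = 0.205 / tan(79.3) = 0.038735 mm


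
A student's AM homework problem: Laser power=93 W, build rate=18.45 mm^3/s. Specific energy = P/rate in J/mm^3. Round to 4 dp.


SE = 93 / 18.45 = 5.0407 J/mm^3


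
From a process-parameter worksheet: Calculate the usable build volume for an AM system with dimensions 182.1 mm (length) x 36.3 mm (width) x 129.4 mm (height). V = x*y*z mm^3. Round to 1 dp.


V = 182.1 * 36.3 * 129.4 = 855363.8 mm^3


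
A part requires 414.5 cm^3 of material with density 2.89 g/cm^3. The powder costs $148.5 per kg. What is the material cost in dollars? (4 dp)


Mass = 414.5*2.89/1000 = 1.197905 kg
Cost = 1.197905 * 148.5 = 177.8889 $


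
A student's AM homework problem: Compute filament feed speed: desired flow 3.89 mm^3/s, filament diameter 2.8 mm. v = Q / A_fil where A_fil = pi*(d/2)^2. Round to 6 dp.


A = pi*(2.8/2)^2 = 6.157522
v = 3.89 / 6.157522 = 0.631748 mm/s


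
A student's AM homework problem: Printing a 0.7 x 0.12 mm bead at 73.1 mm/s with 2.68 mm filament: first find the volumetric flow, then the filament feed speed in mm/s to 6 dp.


Q = 0.7 * 0.12 * 73.1 = 6.1404 mm^3/s
A_fil = pi*(2.68/2)^2 = 5.64104377 mm^2
v_feed = 6.1404 / 5.64104377 = 1.088522 mm/s


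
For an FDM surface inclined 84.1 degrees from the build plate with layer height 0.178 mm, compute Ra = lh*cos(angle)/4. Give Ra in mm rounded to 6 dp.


Ra = 0.178 * cos(84.1) / 4 = 0.004574 mm


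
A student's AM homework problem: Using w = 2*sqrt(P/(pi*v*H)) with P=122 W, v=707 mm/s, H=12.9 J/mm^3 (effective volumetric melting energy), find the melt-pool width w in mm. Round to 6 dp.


w = 2*sqrt(122/(pi*707*12.9)) = 0.130506 mm


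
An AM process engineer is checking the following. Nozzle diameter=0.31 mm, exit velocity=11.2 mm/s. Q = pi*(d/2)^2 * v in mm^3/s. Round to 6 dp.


A = pi*(0.31/2)^2 = 0.07547676 mm^2
Q = 0.07547676 * 11.2 = 0.84534 mm^3/s


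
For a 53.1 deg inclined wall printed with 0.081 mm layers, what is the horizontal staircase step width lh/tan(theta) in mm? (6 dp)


step = 0.081 / tan(53.1) = 0.060817 mm


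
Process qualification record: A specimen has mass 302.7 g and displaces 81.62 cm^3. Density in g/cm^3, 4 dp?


rho = 302.7 / 81.62 = 3.7086 g/cm^3


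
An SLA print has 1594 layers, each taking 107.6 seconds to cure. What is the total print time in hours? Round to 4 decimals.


t = 1594 * 107.6 / 3600 = 47.6429 hrs


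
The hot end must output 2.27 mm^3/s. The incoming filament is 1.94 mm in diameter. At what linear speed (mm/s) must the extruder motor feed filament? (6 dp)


A = pi*(1.94/2)^2 = 2.955925
v = 2.27 / 2.955925 = 0.767949 mm/s


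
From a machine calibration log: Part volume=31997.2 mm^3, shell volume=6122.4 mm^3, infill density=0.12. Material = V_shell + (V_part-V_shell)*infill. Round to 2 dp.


V_infill = (31997.2 - 6122.4) * 0.12 = 3104.98
V_total = 6122.4 + 3104.98 = 9227.38 mm^3


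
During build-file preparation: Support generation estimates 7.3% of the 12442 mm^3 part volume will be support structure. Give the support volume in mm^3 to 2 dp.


V_support = 12442 * 0.073 = 908.27 mm^3


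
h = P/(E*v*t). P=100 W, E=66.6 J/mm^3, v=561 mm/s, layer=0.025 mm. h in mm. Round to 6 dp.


h = 100 / (66.6*561*0.025) = 0.107059 mm


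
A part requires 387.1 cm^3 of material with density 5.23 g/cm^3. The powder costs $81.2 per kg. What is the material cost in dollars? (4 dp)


Mass = 387.1*5.23/1000 = 2.024533 kg
Cost = 2.024533 * 81.2 = 164.3921 $


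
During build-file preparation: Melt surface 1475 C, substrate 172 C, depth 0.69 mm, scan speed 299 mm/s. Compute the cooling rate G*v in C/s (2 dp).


G = (1475-172)/0.69 = 1888.4057971 C/mm
CR = 1888.4057971 * 299 = 564633.33 C/s


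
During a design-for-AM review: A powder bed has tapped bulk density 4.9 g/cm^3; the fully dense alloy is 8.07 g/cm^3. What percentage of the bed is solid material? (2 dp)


Packing = (4.9/8.07)*100 = 60.72 %


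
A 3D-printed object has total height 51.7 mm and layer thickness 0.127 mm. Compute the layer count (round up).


Layers = ceil(51.7/0.127) = 408


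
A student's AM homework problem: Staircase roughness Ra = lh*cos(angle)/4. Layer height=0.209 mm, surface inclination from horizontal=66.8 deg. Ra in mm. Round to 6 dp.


Ra = 0.209 * cos(66.8) / 4 = 0.020583 mm


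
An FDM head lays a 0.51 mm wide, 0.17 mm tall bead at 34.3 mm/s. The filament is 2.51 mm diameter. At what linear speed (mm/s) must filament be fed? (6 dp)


Q = 0.51 * 0.17 * 34.3 = 2.97381 mm^3/s
A_fil = pi*(2.51/2)^2 = 4.94808697 mm^2
v_feed = 2.97381 / 4.94808697 = 0.601002 mm/s


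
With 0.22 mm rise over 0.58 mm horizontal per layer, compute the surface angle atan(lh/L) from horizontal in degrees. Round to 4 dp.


angle = atan(0.22/0.58) = 20.7723 degrees


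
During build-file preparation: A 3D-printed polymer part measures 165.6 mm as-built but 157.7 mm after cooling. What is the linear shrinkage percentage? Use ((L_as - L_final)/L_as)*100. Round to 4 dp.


Shrinkage = ((165.6-157.7)/165.6)*100 = 4.7705 %


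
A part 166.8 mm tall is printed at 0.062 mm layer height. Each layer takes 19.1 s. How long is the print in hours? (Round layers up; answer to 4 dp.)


Layers = ceil(166.8/0.062) = 2691
t = 2691 * 19.1 / 3600 = 14.2773 hrs


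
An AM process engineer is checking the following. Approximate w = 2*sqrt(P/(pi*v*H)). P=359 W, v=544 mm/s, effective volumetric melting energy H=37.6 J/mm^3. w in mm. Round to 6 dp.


w = 2*sqrt(359/(pi*544*37.6)) = 0.149489 mm


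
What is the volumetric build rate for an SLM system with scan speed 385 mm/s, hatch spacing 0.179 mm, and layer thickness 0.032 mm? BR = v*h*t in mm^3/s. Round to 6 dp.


Rate = 385 * 0.179 * 0.032 = 2.20528 mm^3/s


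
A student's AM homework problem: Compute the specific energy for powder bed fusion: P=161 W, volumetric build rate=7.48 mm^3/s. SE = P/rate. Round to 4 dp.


SE = 161 / 7.48 = 21.5241 J/mm^3


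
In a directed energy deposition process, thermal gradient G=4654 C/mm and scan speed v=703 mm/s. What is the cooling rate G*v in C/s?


CR = 4654 * 703 = 3271762 C/s


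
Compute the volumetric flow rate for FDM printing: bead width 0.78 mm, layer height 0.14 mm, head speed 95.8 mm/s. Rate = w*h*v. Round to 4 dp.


Rate = 0.78 * 0.14 * 95.8 = 10.4614 mm^3/s


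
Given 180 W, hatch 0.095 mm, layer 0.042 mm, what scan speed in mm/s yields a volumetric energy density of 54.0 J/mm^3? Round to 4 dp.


v = 180 / (54.0*0.095*0.042) = 835.4219 mm/s


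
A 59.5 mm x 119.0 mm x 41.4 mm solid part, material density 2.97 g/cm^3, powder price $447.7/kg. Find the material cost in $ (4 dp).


V = 59.5 * 119.0 * 41.4 = 293132.7 mm^3 = 293.1327 cm^3
Mass = 293.1327 * 2.97 / 1000 = 0.87060412 kg
Cost = 0.87060412 * 447.7 = 389.7695 $


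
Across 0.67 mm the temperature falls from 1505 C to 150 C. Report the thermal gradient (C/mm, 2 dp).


G = (1505-150)/0.67 = 2022.39 C/mm


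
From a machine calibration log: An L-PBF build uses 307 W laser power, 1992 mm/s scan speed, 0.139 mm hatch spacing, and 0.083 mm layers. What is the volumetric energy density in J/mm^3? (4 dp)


E = 307 / (1992*0.139*0.083) = 13.3585 J/mm^3


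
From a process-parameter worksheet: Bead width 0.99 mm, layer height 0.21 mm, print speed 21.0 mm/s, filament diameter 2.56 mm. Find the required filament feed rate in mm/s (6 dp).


Q = 0.99 * 0.21 * 21.0 = 4.3659 mm^3/s
A_fil = pi*(2.56/2)^2 = 5.1471854 mm^2
v_feed = 4.3659 / 5.1471854 = 0.848211 mm/s


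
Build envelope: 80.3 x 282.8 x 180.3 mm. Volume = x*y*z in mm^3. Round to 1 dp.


V = 80.3 * 282.8 * 180.3 = 4094403.9 mm^3


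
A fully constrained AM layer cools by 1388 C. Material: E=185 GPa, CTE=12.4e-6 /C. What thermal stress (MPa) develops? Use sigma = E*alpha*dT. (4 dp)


sigma = 185*1000 * 12.4e-6 * 1388 = 3184.072 MPa


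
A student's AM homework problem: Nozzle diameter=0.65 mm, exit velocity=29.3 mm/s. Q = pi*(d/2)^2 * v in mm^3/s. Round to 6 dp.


A = pi*(0.65/2)^2 = 0.33183072 mm^2
Q = 0.33183072 * 29.3 = 9.72264 mm^3/s


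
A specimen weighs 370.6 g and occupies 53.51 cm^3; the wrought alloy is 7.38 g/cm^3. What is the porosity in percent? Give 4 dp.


rho_part = 370.6 / 53.51 = 6.92580826 g/cm^3
Porosity = (1 - 6.92580826/7.38)*100 = 6.1544 %


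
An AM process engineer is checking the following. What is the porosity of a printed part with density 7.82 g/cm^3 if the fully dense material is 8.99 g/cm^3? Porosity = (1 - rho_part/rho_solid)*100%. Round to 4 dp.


Porosity = (1-7.82/8.99)*100 = 13.0145 %


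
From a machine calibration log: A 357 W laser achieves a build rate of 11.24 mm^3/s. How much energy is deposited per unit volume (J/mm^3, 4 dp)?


SE = 357 / 11.24 = 31.7616 J/mm^3


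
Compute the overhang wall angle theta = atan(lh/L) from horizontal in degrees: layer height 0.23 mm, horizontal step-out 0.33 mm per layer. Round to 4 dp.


angle = atan(0.23/0.33) = 34.8753 degrees


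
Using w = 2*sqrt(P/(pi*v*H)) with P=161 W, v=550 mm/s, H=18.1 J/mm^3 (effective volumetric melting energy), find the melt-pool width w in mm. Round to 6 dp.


w = 2*sqrt(161/(pi*550*18.1)) = 0.143499 mm


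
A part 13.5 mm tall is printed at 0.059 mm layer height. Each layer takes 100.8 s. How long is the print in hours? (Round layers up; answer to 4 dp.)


Layers = ceil(13.5/0.059) = 229
t = 229 * 100.8 / 3600 = 6.412 hrs


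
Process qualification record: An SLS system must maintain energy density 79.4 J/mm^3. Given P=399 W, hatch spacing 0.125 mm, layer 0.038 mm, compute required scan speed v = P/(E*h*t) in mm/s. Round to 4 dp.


v = 399 / (79.4*0.125*0.038) = 1057.9345 mm/s


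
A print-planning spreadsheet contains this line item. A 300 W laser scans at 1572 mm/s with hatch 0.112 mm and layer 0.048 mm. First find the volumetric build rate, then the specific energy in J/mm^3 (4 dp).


Build rate = 1572 * 0.112 * 0.048 = 8.451072 mm^3/s
SE = 300 / 8.451072 = 35.4985 J/mm^3
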